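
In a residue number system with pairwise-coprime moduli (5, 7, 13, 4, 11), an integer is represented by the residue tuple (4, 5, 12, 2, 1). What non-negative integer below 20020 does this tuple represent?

The moduli are pairwise coprime; N = 5·7·13·4·11 = 20020.
N/5 = 4004; 4004 ≡ 4 (mod 5); 4·4 ≡ 1, so inverse 4.
N/7 = 2860; 2860 ≡ 4 (mod 7); 4·2 ≡ 1, so inverse 2.
N/13 = 1540; 1540 ≡ 6 (mod 13); 6·11 ≡ 1, so inverse 11.
N/4 = 5005; 5005 ≡ 1 (mod 4), inverse 1.
N/11 = 1820; 1820 ≡ 5 (mod 11); 5·9 ≡ 1, so inverse 9.
x ≡ 4·4004·4 + 5·2860·2 + 12·1540·11 + 2·5005·1 + 1·1820·9 = 322334.
322334 mod 20020 = 2014.

2014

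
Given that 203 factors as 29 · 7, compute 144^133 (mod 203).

144

Mod 29: 144 ≡ 28; by Fermat, exponent reduces to 133 mod 28 = 21; 28^21 ≡ 28 (mod 29).
Mod 7: 144 ≡ 4; by Fermat, exponent reduces to 133 mod 6 = 1; 4^1 ≡ 4 (mod 7).
Combine by CRT: x ≡ 28 (mod 29), x ≡ 4 (mod 7) ⇒ x ≡ 144 (mod 203).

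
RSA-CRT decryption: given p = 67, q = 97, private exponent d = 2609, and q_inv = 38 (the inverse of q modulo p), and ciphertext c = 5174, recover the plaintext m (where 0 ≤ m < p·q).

d_p = d mod (p−1) = 2609 mod 66 = 35; d_q = d mod (q−1) = 17.
m₁ = c^(d_p) mod p: c ≡ 15 (mod 67), and 15^35 mod 67 = 24.
m₂ = c^(d_q) mod q: c ≡ 33 (mod 97), and 33^17 mod 97 = 33.
h = q_inv·(m₁ − m₂) mod p = 38·(24 − 33) mod 67 = 60.
m = m₂ + h·q = 33 + 60·97 = 5853.

5853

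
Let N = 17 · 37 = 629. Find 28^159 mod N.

Mod 17: 28 ≡ 11; by Fermat, exponent reduces to 159 mod 16 = 15; 11^15 ≡ 14 (mod 17).
Mod 37: 28 ≡ 28; by Fermat, exponent reduces to 159 mod 36 = 15; 28^15 ≡ 27 (mod 37).
Combine by CRT: x ≡ 14 (mod 17), x ≡ 27 (mod 37) ⇒ x ≡ 286 (mod 629).

286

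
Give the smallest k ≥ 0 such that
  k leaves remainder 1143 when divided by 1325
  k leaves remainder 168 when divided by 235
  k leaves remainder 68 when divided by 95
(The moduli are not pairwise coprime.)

210493

gcd(1325, 235) = 5 and 5 | (168 − 1143), so the pair is consistent; merging gives k ≡ 23668 (mod 62275), where 62275 = lcm(1325, 235).
gcd(62275, 95) = 5 and 5 | (68 − 23668), so the pair is consistent; merging gives k ≡ 210493 (mod 1183225), where 1183225 = lcm(62275, 95).
The solution is unique modulo lcm(1325, 235, 95) = 1183225.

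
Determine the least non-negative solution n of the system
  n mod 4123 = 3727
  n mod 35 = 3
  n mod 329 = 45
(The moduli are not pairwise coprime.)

gcd(4123, 35) = 7 and 7 | (3 − 3727), so the pair is consistent; merging gives n ≡ 11973 (mod 20615), where 20615 = lcm(4123, 35).
gcd(20615, 329) = 7 and 7 | (45 − 11973), so the pair is consistent; merging gives n ≡ 754113 (mod 968905), where 968905 = lcm(20615, 329).
The solution is unique modulo lcm(4123, 35, 329) = 968905.

754113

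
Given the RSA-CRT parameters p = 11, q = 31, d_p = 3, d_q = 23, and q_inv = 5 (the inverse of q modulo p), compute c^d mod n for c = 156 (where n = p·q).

m₁ = c^(d_p) mod p: c ≡ 2 (mod 11), and 2^3 mod 11 = 8.
m₂ = c^(d_q) mod q: c ≡ 1 (mod 31), and 1^23 mod 31 = 1.
h = q_inv·(m₁ − m₂) mod p = 5·(8 − 1) mod 11 = 2.
m = m₂ + h·q = 1 + 2·31 = 63.

63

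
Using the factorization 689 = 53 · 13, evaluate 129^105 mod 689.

Mod 53: 129 ≡ 23; by Fermat, exponent reduces to 105 mod 52 = 1; 23^1 ≡ 23 (mod 53).
Mod 13: 129 ≡ 12; by Fermat, exponent reduces to 105 mod 12 = 9; 12^9 ≡ 12 (mod 13).
Combine by CRT: x ≡ 23 (mod 53), x ≡ 12 (mod 13) ⇒ x ≡ 129 (mod 689).

129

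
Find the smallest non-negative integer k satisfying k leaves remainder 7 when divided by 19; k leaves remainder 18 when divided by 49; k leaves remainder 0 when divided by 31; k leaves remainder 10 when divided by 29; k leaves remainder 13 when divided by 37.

The moduli are pairwise coprime; N = 19·49·31·29·37 = 30967853.
N/19 = 1629887; 1629887 ≡ 10 (mod 19); 10·2 ≡ 1, so inverse 2.
N/49 = 631997; 631997 ≡ 44 (mod 49); 44·39 ≡ 1, so inverse 39.
N/31 = 998963; 998963 ≡ 19 (mod 31); 19·18 ≡ 1, so inverse 18.
N/29 = 1067857; 1067857 ≡ 19 (mod 29); 19·26 ≡ 1, so inverse 26.
N/37 = 836969; 836969 ≡ 29 (mod 37); 29·23 ≡ 1, so inverse 23.
k ≡ 7·1629887·2 + 18·631997·39 + 0·998963·18 + 10·1067857·26 + 13·836969·23 = 994376863.
994376863 mod 30967853 = 3405567.

3405567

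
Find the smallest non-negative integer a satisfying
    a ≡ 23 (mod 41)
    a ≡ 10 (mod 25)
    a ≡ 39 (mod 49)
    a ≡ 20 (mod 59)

685010

The moduli are pairwise coprime; N = 41·25·49·59 = 2963275.
N/41 = 72275; 72275 ≡ 33 (mod 41); 33·5 ≡ 1, so inverse 5.
N/25 = 118531; 118531 ≡ 6 (mod 25); 6·21 ≡ 1, so inverse 21.
N/49 = 60475; 60475 ≡ 9 (mod 49); 9·11 ≡ 1, so inverse 11.
N/59 = 50225; 50225 ≡ 16 (mod 59); 16·48 ≡ 1, so inverse 48.
a ≡ 23·72275·5 + 10·118531·21 + 39·60475·11 + 20·50225·48 = 107362910.
107362910 mod 2963275 = 685010.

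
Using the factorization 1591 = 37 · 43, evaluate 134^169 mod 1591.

Mod 37: 134 ≡ 23; by Fermat, exponent reduces to 169 mod 36 = 25; 23^25 ≡ 23 (mod 37).
Mod 43: 134 ≡ 5; by Fermat, exponent reduces to 169 mod 42 = 1; 5^1 ≡ 5 (mod 43).
Combine by CRT: x ≡ 23 (mod 37), x ≡ 5 (mod 43) ⇒ x ≡ 134 (mod 1591).

134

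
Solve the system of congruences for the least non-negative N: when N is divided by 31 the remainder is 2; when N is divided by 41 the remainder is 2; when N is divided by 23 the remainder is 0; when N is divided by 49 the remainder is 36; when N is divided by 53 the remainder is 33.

66582608

The moduli are pairwise coprime; M = 31·41·23·49·53 = 75918101.
M/31 = 2448971; 2448971 ≡ 2 (mod 31); 2·16 ≡ 1, so inverse 16.
M/41 = 1851661; 1851661 ≡ 19 (mod 41); 19·13 ≡ 1, so inverse 13.
M/23 = 3300787; 3300787 ≡ 11 (mod 23); 11·21 ≡ 1, so inverse 21.
M/49 = 1549349; 1549349 ≡ 18 (mod 49); 18·30 ≡ 1, so inverse 30.
M/53 = 1432417; 1432417 ≡ 39 (mod 53); 39·34 ≡ 1, so inverse 34.
N ≡ 2·2448971·16 + 2·1851661·13 + 0·3300787·21 + 36·1549349·30 + 33·1432417·34 = 3406979052.
3406979052 mod 75918101 = 66582608.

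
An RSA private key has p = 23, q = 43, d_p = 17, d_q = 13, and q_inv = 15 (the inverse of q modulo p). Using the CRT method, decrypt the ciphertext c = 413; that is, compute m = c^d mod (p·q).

m₁ = c^(d_p) mod p: c ≡ 22 (mod 23), and 22^17 mod 23 = 22.
m₂ = c^(d_q) mod q: c ≡ 26 (mod 43), and 26^13 mod 43 = 30.
h = q_inv·(m₁ − m₂) mod p = 15·(22 − 30) mod 23 = 18.
m = m₂ + h·q = 30 + 18·43 = 804.

804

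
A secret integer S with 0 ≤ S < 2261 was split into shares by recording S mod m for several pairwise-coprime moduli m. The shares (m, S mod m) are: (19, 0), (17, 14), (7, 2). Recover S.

779

The moduli are pairwise coprime; N = 19·17·7 = 2261.
N/19 = 119; 119 ≡ 5 (mod 19); 5·4 ≡ 1, so inverse 4.
N/17 = 133; 133 ≡ 14 (mod 17); 14·11 ≡ 1, so inverse 11.
N/7 = 323; 323 ≡ 1 (mod 7), inverse 1.
S ≡ 0·119·4 + 14·133·11 + 2·323·1 = 21128.
21128 mod 2261 = 779.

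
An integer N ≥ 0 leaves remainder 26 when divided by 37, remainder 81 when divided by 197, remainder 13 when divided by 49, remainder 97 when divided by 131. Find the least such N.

15026059

From N ≡ 26 (mod 37) write N = 26 + 37t. Substituting into N ≡ 81 (mod 197) gives 37t ≡ 55 (mod 197), and since 37⁻¹ ≡ 16 (mod 197), t ≡ 92. Hence N ≡ 26 + 37·92 = 3430 (mod 7289).
From N ≡ 3430 (mod 7289) write N = 3430 + 7289t. Substituting into N ≡ 13 (mod 49) gives 7289t ≡ 13 (mod 49), and since 37⁻¹ ≡ 4 (mod 49), t ≡ 3. Hence N ≡ 3430 + 7289·3 = 25297 (mod 357161).
From N ≡ 25297 (mod 357161) write N = 25297 + 357161t. Substituting into N ≡ 97 (mod 131) gives 357161t ≡ 83 (mod 131), and since 55⁻¹ ≡ 81 (mod 131), t ≡ 42. Hence N ≡ 25297 + 357161·42 = 15026059 (mod 46788091).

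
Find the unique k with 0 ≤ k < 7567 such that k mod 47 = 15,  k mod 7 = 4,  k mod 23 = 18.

From k ≡ 15 (mod 47) write k = 15 + 47t. Substituting into k ≡ 4 (mod 7) gives 47t ≡ 3 (mod 7), and since 5⁻¹ ≡ 3 (mod 7), t ≡ 2. Hence k ≡ 15 + 47·2 = 109 (mod 329).
From k ≡ 109 (mod 329) write k = 109 + 329t. Substituting into k ≡ 18 (mod 23) gives 329t ≡ 1 (mod 23), and since 7⁻¹ ≡ 10 (mod 23), t ≡ 10. Hence k ≡ 109 + 329·10 = 3399 (mod 7567).

3399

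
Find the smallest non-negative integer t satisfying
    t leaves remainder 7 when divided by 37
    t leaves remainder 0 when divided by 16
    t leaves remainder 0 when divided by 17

7888

The moduli are pairwise coprime; N = 37·16·17 = 10064.
N/37 = 272; 272 ≡ 13 (mod 37); 13·20 ≡ 1, so inverse 20.
N/16 = 629; 629 ≡ 5 (mod 16); 5·13 ≡ 1, so inverse 13.
N/17 = 592; 592 ≡ 14 (mod 17); 14·11 ≡ 1, so inverse 11.
t ≡ 7·272·20 + 0·629·13 + 0·592·11 = 38080.
38080 mod 10064 = 7888.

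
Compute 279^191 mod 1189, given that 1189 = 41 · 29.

582

Mod 41: 279 ≡ 33; by Fermat, exponent reduces to 191 mod 40 = 31; 33^31 ≡ 8 (mod 41).
Mod 29: 279 ≡ 18; by Fermat, exponent reduces to 191 mod 28 = 23; 18^23 ≡ 2 (mod 29).
Combine by CRT: x ≡ 8 (mod 41), x ≡ 2 (mod 29) ⇒ x ≡ 582 (mod 1189).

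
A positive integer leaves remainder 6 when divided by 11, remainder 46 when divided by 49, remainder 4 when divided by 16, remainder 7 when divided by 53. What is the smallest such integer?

341380

The moduli are pairwise coprime; N = 11·49·16·53 = 457072.
N/11 = 41552; 41552 ≡ 5 (mod 11); 5·9 ≡ 1, so inverse 9.
N/49 = 9328; 9328 ≡ 18 (mod 49); 18·30 ≡ 1, so inverse 30.
N/16 = 28567; 28567 ≡ 7 (mod 16); 7·7 ≡ 1, so inverse 7.
N/53 = 8624; 8624 ≡ 38 (mod 53); 38·7 ≡ 1, so inverse 7.
k ≡ 6·41552·9 + 46·9328·30 + 4·28567·7 + 7·8624·7 = 16338900.
16338900 mod 457072 = 341380.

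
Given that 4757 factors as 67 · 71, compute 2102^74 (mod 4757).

3843

Mod 67: 2102 ≡ 25; by Fermat, exponent reduces to 74 mod 66 = 8; 25^8 ≡ 24 (mod 67).
Mod 71: 2102 ≡ 43; by Fermat, exponent reduces to 74 mod 70 = 4; 43^4 ≡ 9 (mod 71).
Combine by CRT: x ≡ 24 (mod 67), x ≡ 9 (mod 71) ⇒ x ≡ 3843 (mod 4757).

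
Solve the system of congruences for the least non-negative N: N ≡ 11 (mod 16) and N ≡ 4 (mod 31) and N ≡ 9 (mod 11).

779

The moduli are pairwise coprime; M = 16·31·11 = 5456.
M/16 = 341; 341 ≡ 5 (mod 16); 5·13 ≡ 1, so inverse 13.
M/31 = 176; 176 ≡ 21 (mod 31); 21·3 ≡ 1, so inverse 3.
M/11 = 496; 496 ≡ 1 (mod 11), inverse 1.
N ≡ 11·341·13 + 4·176·3 + 9·496·1 = 55339.
55339 mod 5456 = 779.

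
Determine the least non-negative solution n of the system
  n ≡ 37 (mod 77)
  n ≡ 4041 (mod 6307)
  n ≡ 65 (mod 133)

1114073

Combine the congruences pairwise.
gcd(77, 6307) = 7 and 7 | (4041 − 37), so the pair is consistent; merging gives n ≡ 4041 (mod 69377), where 69377 = lcm(77, 6307).
gcd(69377, 133) = 7 and 7 | (65 − 4041), so the pair is consistent; merging gives n ≡ 1114073 (mod 1318163), where 1318163 = lcm(69377, 133).
The solution is unique modulo lcm(77, 6307, 133) = 1318163.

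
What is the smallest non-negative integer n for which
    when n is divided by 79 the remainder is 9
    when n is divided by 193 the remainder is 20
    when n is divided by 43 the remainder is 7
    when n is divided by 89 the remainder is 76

The moduli are pairwise coprime; M = 79·193·43·89 = 58350269.
M/79 = 738611; 738611 ≡ 40 (mod 79); 40·2 ≡ 1, so inverse 2.
M/193 = 302333; 302333 ≡ 95 (mod 193); 95·128 ≡ 1, so inverse 128.
M/43 = 1356983; 1356983 ≡ 32 (mod 43); 32·39 ≡ 1, so inverse 39.
M/89 = 655621; 655621 ≡ 47 (mod 89); 47·36 ≡ 1, so inverse 36.
n ≡ 9·738611·2 + 20·302333·128 + 7·1356983·39 + 76·655621·36 = 2951502893.
2951502893 mod 58350269 = 33989443.

33989443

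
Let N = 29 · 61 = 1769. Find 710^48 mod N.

Mod 29: 710 ≡ 14; by Fermat, exponent reduces to 48 mod 28 = 20; 14^20 ≡ 24 (mod 29).
Mod 61: 710 ≡ 39; 39^48 ≡ 34 (mod 61).
Combine by CRT: x ≡ 24 (mod 29), x ≡ 34 (mod 61) ⇒ x ≡ 1010 (mod 1769).

1010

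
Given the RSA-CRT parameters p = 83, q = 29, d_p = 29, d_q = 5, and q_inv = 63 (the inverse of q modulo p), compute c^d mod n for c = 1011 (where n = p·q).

m₁ = c^(d_p) mod p: c ≡ 15 (mod 83), and 15^29 mod 83 = 2.
m₂ = c^(d_q) mod q: c ≡ 25 (mod 29), and 25^5 mod 29 = 20.
h = q_inv·(m₁ − m₂) mod p = 63·(2 − 20) mod 83 = 28.
m = m₂ + h·q = 20 + 28·29 = 832.

832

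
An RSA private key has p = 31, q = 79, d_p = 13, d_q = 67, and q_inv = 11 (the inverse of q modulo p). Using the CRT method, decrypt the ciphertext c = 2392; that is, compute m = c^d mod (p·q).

563

m₁ = c^(d_p) mod p: c ≡ 5 (mod 31), and 5^13 mod 31 = 5.
m₂ = c^(d_q) mod q: c ≡ 22 (mod 79), and 22^67 mod 79 = 10.
h = q_inv·(m₁ − m₂) mod p = 11·(5 − 10) mod 31 = 7.
m = m₂ + h·q = 10 + 7·79 = 563.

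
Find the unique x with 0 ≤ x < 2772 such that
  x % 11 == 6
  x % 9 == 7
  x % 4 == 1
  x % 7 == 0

From x ≡ 6 (mod 11) write x = 6 + 11t. Substituting into x ≡ 7 (mod 9) gives 11t ≡ 1 (mod 9), and since 2⁻¹ ≡ 5 (mod 9), t ≡ 5. Hence x ≡ 6 + 11·5 = 61 (mod 99).
From x ≡ 61 (mod 99) write x = 61 + 99t. Substituting into x ≡ 1 (mod 4) gives 99t ≡ 0 (mod 4), and since 3⁻¹ ≡ 3 (mod 4), t ≡ 0. Hence x ≡ 61 + 99·0 = 61 (mod 396).
From x ≡ 61 (mod 396) write x = 61 + 396t. Substituting into x ≡ 0 (mod 7) gives 396t ≡ 2 (mod 7), and since 4⁻¹ ≡ 2 (mod 7), t ≡ 4. Hence x ≡ 61 + 396·4 = 1645 (mod 2772).

1645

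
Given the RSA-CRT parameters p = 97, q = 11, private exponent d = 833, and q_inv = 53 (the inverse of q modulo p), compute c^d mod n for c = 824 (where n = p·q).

d_p = d mod (p−1) = 833 mod 96 = 65; d_q = d mod (q−1) = 3.
m₁ = c^(d_p) mod p: c ≡ 48 (mod 97), and 48^65 mod 97 = 31.
m₂ = c^(d_q) mod q: c ≡ 10 (mod 11), and 10^3 mod 11 = 10.
h = q_inv·(m₁ − m₂) mod p = 53·(31 − 10) mod 97 = 46.
m = m₂ + h·q = 10 + 46·11 = 516.

516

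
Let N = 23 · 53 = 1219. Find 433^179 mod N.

Mod 23: 433 ≡ 19; by Fermat, exponent reduces to 179 mod 22 = 3; 19^3 ≡ 5 (mod 23).
Mod 53: 433 ≡ 9; by Fermat, exponent reduces to 179 mod 52 = 23; 9^23 ≡ 4 (mod 53).
Combine by CRT: x ≡ 5 (mod 23), x ≡ 4 (mod 53) ⇒ x ≡ 534 (mod 1219).

534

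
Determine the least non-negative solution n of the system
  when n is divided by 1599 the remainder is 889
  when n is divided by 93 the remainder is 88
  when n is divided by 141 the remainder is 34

1639864

gcd(1599, 93) = 3 and 3 | (88 − 889), so the pair is consistent; merging gives n ≡ 4087 (mod 49569), where 49569 = lcm(1599, 93).
gcd(49569, 141) = 3 and 3 | (34 − 4087), so the pair is consistent; merging gives n ≡ 1639864 (mod 2329743), where 2329743 = lcm(49569, 141).
The solution is unique modulo lcm(1599, 93, 141) = 2329743.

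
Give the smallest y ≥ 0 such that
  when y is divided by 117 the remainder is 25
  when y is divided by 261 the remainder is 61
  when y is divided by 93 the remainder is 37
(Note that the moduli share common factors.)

38167

gcd(117, 261) = 9 and 9 | (61 − 25), so the pair is consistent; merging gives y ≡ 844 (mod 3393), where 3393 = lcm(117, 261).
gcd(3393, 93) = 3 and 3 | (37 − 844), so the pair is consistent; merging gives y ≡ 38167 (mod 105183), where 105183 = lcm(3393, 93).
The solution is unique modulo lcm(117, 261, 93) = 105183.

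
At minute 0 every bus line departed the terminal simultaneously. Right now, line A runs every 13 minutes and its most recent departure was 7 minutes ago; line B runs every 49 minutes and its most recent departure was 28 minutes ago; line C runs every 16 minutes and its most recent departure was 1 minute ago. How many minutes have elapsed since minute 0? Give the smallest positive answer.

The moduli are pairwise coprime; N = 13·49·16 = 10192.
N/13 = 784; 784 ≡ 4 (mod 13); 4·10 ≡ 1, so inverse 10.
N/49 = 208; 208 ≡ 12 (mod 49); 12·45 ≡ 1, so inverse 45.
N/16 = 637; 637 ≡ 13 (mod 16); 13·5 ≡ 1, so inverse 5.
t ≡ 7·784·10 + 28·208·45 + 1·637·5 = 320145.
320145 mod 10192 = 4193.

4193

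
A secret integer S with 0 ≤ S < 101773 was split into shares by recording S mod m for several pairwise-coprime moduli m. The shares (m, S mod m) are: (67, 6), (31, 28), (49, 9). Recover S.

101243

Combine the congruences pairwise.
From S ≡ 6 (mod 67) write S = 6 + 67t. Substituting into S ≡ 28 (mod 31) gives 67t ≡ 22 (mod 31), and since 5⁻¹ ≡ 25 (mod 31), t ≡ 23. Hence S ≡ 6 + 67·23 = 1547 (mod 2077).
From S ≡ 1547 (mod 2077) write S = 1547 + 2077t. Substituting into S ≡ 9 (mod 49) gives 2077t ≡ 30 (mod 49), and since 19⁻¹ ≡ 31 (mod 49), t ≡ 48. Hence S ≡ 1547 + 2077·48 = 101243 (mod 101773).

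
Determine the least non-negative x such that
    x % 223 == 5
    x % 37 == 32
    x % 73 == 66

From x ≡ 5 (mod 223) write x = 5 + 223t. Substituting into x ≡ 32 (mod 37) gives 223t ≡ 27 (mod 37), and since 1⁻¹ ≡ 1 (mod 37), t ≡ 27. Hence x ≡ 5 + 223·27 = 6026 (mod 8251).
From x ≡ 6026 (mod 8251) write x = 6026 + 8251t. Substituting into x ≡ 66 (mod 73) gives 8251t ≡ 26 (mod 73), and since 2⁻¹ ≡ 37 (mod 73), t ≡ 13. Hence x ≡ 6026 + 8251·13 = 113289 (mod 602323).

113289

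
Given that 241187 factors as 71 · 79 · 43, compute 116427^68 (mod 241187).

77440

Mod 71: 116427 ≡ 58; 58^68 ≡ 50 (mod 71).
Mod 79: 116427 ≡ 60; 60^68 ≡ 20 (mod 79).
Mod 43: 116427 ≡ 26; by Fermat, exponent reduces to 68 mod 42 = 26; 26^26 ≡ 40 (mod 43).
Combine by CRT: x ≡ 50 (mod 71), x ≡ 20 (mod 79), x ≡ 40 (mod 43) ⇒ x ≡ 77440 (mod 241187).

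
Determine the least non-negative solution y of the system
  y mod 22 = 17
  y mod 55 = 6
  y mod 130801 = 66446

Combine the congruences pairwise.
gcd(22, 55) = 11 and 11 | (6 − 17), so the pair is consistent; merging gives y ≡ 61 (mod 110), where 110 = lcm(22, 55).
gcd(110, 130801) = 11 and 11 | (66446 − 61), so the pair is consistent; merging gives y ≡ 720451 (mod 1308010), where 1308010 = lcm(110, 130801).
The solution is unique modulo lcm(22, 55, 130801) = 1308010.

720451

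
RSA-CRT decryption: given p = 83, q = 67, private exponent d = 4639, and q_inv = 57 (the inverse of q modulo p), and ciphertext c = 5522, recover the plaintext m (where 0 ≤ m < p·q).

4909

d_p = d mod (p−1) = 4639 mod 82 = 47; d_q = d mod (q−1) = 19.
m₁ = c^(d_p) mod p: c ≡ 44 (mod 83), and 44^47 mod 83 = 12.
m₂ = c^(d_q) mod q: c ≡ 28 (mod 67), and 28^19 mod 67 = 18.
h = q_inv·(m₁ − m₂) mod p = 57·(12 − 18) mod 83 = 73.
m = m₂ + h·q = 18 + 73·67 = 4909.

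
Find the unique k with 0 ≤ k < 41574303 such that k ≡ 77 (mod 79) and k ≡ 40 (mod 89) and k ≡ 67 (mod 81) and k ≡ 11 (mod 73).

3724690

From k ≡ 77 (mod 79) write k = 77 + 79t. Substituting into k ≡ 40 (mod 89) gives 79t ≡ 52 (mod 89), and since 79⁻¹ ≡ 80 (mod 89), t ≡ 66. Hence k ≡ 77 + 79·66 = 5291 (mod 7031).
From k ≡ 5291 (mod 7031) write k = 5291 + 7031t. Substituting into k ≡ 67 (mod 81) gives 7031t ≡ 41 (mod 81), and since 65⁻¹ ≡ 5 (mod 81), t ≡ 43. Hence k ≡ 5291 + 7031·43 = 307624 (mod 569511).
From k ≡ 307624 (mod 569511) write k = 307624 + 569511t. Substituting into k ≡ 11 (mod 73) gives 569511t ≡ 9 (mod 73), and since 38⁻¹ ≡ 25 (mod 73), t ≡ 6. Hence k ≡ 307624 + 569511·6 = 3724690 (mod 41574303).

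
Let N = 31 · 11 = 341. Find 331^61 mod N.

Mod 31: 331 ≡ 21; by Fermat, exponent reduces to 61 mod 30 = 1; 21^1 ≡ 21 (mod 31).
Mod 11: 331 ≡ 1; by Fermat, exponent reduces to 61 mod 10 = 1; 1^1 ≡ 1 (mod 11).
Combine by CRT: x ≡ 21 (mod 31), x ≡ 1 (mod 11) ⇒ x ≡ 331 (mod 341).

331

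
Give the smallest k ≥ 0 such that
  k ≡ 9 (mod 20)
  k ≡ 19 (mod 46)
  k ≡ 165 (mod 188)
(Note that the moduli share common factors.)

gcd(20, 46) = 2 and 2 | (19 − 9), so the pair is consistent; merging gives k ≡ 249 (mod 460), where 460 = lcm(20, 46).
gcd(460, 188) = 4 and 4 | (165 − 249), so the pair is consistent; merging gives k ≡ 21409 (mod 21620), where 21620 = lcm(460, 188).
The solution is unique modulo lcm(20, 46, 188) = 21620.

21409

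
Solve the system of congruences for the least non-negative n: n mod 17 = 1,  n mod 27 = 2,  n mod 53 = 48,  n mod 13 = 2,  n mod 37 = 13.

The moduli are pairwise coprime; M = 17·27·53·13·37 = 11701287.
M/17 = 688311; 688311 ≡ 15 (mod 17); 15·8 ≡ 1, so inverse 8.
M/27 = 433381; 433381 ≡ 4 (mod 27); 4·7 ≡ 1, so inverse 7.
M/53 = 220779; 220779 ≡ 34 (mod 53); 34·39 ≡ 1, so inverse 39.
M/13 = 900099; 900099 ≡ 5 (mod 13); 5·8 ≡ 1, so inverse 8.
M/37 = 316251; 316251 ≡ 12 (mod 37); 12·34 ≡ 1, so inverse 34.
n ≡ 1·688311·8 + 2·433381·7 + 48·220779·39 + 2·900099·8 + 13·316251·34 = 579056636.
579056636 mod 11701287 = 5693573.

5693573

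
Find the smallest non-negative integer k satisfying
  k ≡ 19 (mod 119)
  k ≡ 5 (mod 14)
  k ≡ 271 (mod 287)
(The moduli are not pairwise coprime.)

gcd(119, 14) = 7 and 7 | (5 − 19), so the pair is consistent; merging gives k ≡ 19 (mod 238), where 238 = lcm(119, 14).
gcd(238, 287) = 7 and 7 | (271 − 19), so the pair is consistent; merging gives k ≡ 7159 (mod 9758), where 9758 = lcm(238, 287).
The solution is unique modulo lcm(119, 14, 287) = 9758.

7159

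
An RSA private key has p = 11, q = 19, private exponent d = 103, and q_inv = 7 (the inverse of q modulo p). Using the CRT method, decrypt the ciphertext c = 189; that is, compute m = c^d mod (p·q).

151

d_p = d mod (p−1) = 103 mod 10 = 3; d_q = d mod (q−1) = 13.
m₁ = c^(d_p) mod p: c ≡ 2 (mod 11), and 2^3 mod 11 = 8.
m₂ = c^(d_q) mod q: c ≡ 18 (mod 19), and 18^13 mod 19 = 18.
h = q_inv·(m₁ − m₂) mod p = 7·(8 − 18) mod 11 = 7.
m = m₂ + h·q = 18 + 7·19 = 151.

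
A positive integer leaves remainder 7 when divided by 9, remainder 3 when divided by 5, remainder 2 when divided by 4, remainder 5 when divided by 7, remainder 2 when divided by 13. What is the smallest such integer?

The moduli are pairwise coprime; N = 9·5·4·7·13 = 16380.
N/9 = 1820; 1820 ≡ 2 (mod 9); 2·5 ≡ 1, so inverse 5.
N/5 = 3276; 3276 ≡ 1 (mod 5), inverse 1.
N/4 = 4095; 4095 ≡ 3 (mod 4); 3·3 ≡ 1, so inverse 3.
N/7 = 2340; 2340 ≡ 2 (mod 7); 2·4 ≡ 1, so inverse 4.
N/13 = 1260; 1260 ≡ 12 (mod 13); 12·12 ≡ 1, so inverse 12.
m ≡ 7·1820·5 + 3·3276·1 + 2·4095·3 + 5·2340·4 + 2·1260·12 = 175138.
175138 mod 16380 = 11338.

11338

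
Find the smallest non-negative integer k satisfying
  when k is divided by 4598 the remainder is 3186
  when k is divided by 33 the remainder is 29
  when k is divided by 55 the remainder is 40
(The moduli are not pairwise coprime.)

62960

gcd(4598, 33) = 11 and 11 | (29 − 3186), so the pair is consistent; merging gives k ≡ 7784 (mod 13794), where 13794 = lcm(4598, 33).
gcd(13794, 55) = 11 and 11 | (40 − 7784), so the pair is consistent; merging gives k ≡ 62960 (mod 68970), where 68970 = lcm(13794, 55).
The solution is unique modulo lcm(4598, 33, 55) = 68970.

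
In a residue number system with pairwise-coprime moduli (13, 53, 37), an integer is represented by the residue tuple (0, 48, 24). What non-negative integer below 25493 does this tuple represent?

949

From x ≡ 0 (mod 13) write x = 0 + 13t. Substituting into x ≡ 48 (mod 53) gives 13t ≡ 48 (mod 53), and since 13⁻¹ ≡ 49 (mod 53), t ≡ 20. Hence x ≡ 0 + 13·20 = 260 (mod 689).
From x ≡ 260 (mod 689) write x = 260 + 689t. Substituting into x ≡ 24 (mod 37) gives 689t ≡ 23 (mod 37), and since 23⁻¹ ≡ 29 (mod 37), t ≡ 1. Hence x ≡ 260 + 689·1 = 949 (mod 25493).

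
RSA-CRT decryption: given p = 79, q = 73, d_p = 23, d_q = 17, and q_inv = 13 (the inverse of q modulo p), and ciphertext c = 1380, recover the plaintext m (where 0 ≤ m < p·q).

3156

m₁ = c^(d_p) mod p: c ≡ 37 (mod 79), and 37^23 mod 79 = 75.
m₂ = c^(d_q) mod q: c ≡ 66 (mod 73), and 66^17 mod 73 = 17.
h = q_inv·(m₁ − m₂) mod p = 13·(75 − 17) mod 79 = 43.
m = m₂ + h·q = 17 + 43·73 = 3156.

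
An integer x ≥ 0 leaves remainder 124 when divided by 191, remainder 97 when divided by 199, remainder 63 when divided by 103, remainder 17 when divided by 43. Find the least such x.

58282819

From x ≡ 124 (mod 191) write x = 124 + 191t. Substituting into x ≡ 97 (mod 199) gives 191t ≡ 172 (mod 199), and since 191⁻¹ ≡ 174 (mod 199), t ≡ 78. Hence x ≡ 124 + 191·78 = 15022 (mod 38009).
From x ≡ 15022 (mod 38009) write x = 15022 + 38009t. Substituting into x ≡ 63 (mod 103) gives 38009t ≡ 79 (mod 103), and since 2⁻¹ ≡ 52 (mod 103), t ≡ 91. Hence x ≡ 15022 + 38009·91 = 3473841 (mod 3914927).
From x ≡ 3473841 (mod 3914927) write x = 3473841 + 3914927t. Substituting into x ≡ 17 (mod 43) gives 3914927t ≡ 17 (mod 43), and since 35⁻¹ ≡ 16 (mod 43), t ≡ 14. Hence x ≡ 3473841 + 3914927·14 = 58282819 (mod 168341861).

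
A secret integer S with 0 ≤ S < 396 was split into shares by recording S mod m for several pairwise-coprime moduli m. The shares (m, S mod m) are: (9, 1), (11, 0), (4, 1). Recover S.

From S ≡ 1 (mod 9) write S = 1 + 9t. Substituting into S ≡ 0 (mod 11) gives 9t ≡ 10 (mod 11), and since 9⁻¹ ≡ 5 (mod 11), t ≡ 6. Hence S ≡ 1 + 9·6 = 55 (mod 99).
From S ≡ 55 (mod 99) write S = 55 + 99t. Substituting into S ≡ 1 (mod 4) gives 99t ≡ 2 (mod 4), and since 3⁻¹ ≡ 3 (mod 4), t ≡ 2. Hence S ≡ 55 + 99·2 = 253 (mod 396).

253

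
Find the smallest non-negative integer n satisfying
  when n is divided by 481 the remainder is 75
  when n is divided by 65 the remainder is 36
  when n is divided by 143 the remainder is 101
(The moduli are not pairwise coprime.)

2961

gcd(481, 65) = 13 and 13 | (36 − 75), so the pair is consistent; merging gives n ≡ 556 (mod 2405), where 2405 = lcm(481, 65).
gcd(2405, 143) = 13 and 13 | (101 − 556), so the pair is consistent; merging gives n ≡ 2961 (mod 26455), where 26455 = lcm(2405, 143).
The solution is unique modulo lcm(481, 65, 143) = 26455.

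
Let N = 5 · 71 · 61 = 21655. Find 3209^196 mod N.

2826

Mod 5: 3209 ≡ 4; since 4 | 196, by Fermat 4^196 ≡ 1 (mod 5).
Mod 71: 3209 ≡ 14; by Fermat, exponent reduces to 196 mod 70 = 56; 14^56 ≡ 57 (mod 71).
Mod 61: 3209 ≡ 37; by Fermat, exponent reduces to 196 mod 60 = 16; 37^16 ≡ 20 (mod 61).
Combine by CRT: x ≡ 1 (mod 5), x ≡ 57 (mod 71), x ≡ 20 (mod 61) ⇒ x ≡ 2826 (mod 21655).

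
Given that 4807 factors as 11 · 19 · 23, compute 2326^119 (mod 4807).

Mod 11: 2326 ≡ 5; by Fermat, exponent reduces to 119 mod 10 = 9; 5^9 ≡ 9 (mod 11).
Mod 19: 2326 ≡ 8; by Fermat, exponent reduces to 119 mod 18 = 11; 8^11 ≡ 12 (mod 19).
Mod 23: 2326 ≡ 3; by Fermat, exponent reduces to 119 mod 22 = 9; 3^9 ≡ 18 (mod 23).
Combine by CRT: x ≡ 9 (mod 11), x ≡ 12 (mod 19), x ≡ 18 (mod 23) ⇒ x ≡ 1076 (mod 4807).

1076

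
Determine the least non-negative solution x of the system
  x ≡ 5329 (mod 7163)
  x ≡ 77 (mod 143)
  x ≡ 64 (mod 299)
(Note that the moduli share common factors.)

gcd(7163, 143) = 13 and 13 | (77 − 5329), so the pair is consistent; merging gives x ≡ 26818 (mod 78793), where 78793 = lcm(7163, 143).
gcd(78793, 299) = 13 and 13 | (64 − 26818), so the pair is consistent; merging gives x ≡ 105611 (mod 1812239), where 1812239 = lcm(78793, 299).
The solution is unique modulo lcm(7163, 143, 299) = 1812239.

105611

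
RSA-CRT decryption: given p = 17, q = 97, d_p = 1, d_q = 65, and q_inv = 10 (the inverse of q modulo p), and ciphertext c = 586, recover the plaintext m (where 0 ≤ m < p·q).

m₁ = c^(d_p) mod p: c ≡ 8 (mod 17), and 8^1 mod 17 = 8.
m₂ = c^(d_q) mod q: c ≡ 4 (mod 97), and 4^65 mod 97 = 43.
h = q_inv·(m₁ − m₂) mod p = 10·(8 − 43) mod 17 = 7.
m = m₂ + h·q = 43 + 7·97 = 722.

722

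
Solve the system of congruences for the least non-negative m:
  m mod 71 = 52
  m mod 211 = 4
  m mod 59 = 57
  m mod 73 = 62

27619904

The moduli are pairwise coprime; N = 71·211·59·73 = 64523167.
N/71 = 908777; 908777 ≡ 48 (mod 71); 48·37 ≡ 1, so inverse 37.
N/211 = 305797; 305797 ≡ 58 (mod 211); 58·171 ≡ 1, so inverse 171.
N/59 = 1093613; 1093613 ≡ 48 (mod 59); 48·16 ≡ 1, so inverse 16.
N/73 = 883879; 883879 ≡ 68 (mod 73); 68·29 ≡ 1, so inverse 29.
m ≡ 52·908777·37 + 4·305797·171 + 57·1093613·16 + 62·883879·29 = 4544241594.
4544241594 mod 64523167 = 27619904.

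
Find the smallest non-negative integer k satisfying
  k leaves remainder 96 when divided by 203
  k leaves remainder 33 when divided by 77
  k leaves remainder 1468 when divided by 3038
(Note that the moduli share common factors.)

gcd(203, 77) = 7 and 7 | (33 − 96), so the pair is consistent; merging gives k ≡ 1111 (mod 2233), where 2233 = lcm(203, 77).
gcd(2233, 3038) = 7 and 7 | (1468 − 1111), so the pair is consistent; merging gives k ≡ 244508 (mod 969122), where 969122 = lcm(2233, 3038).
The solution is unique modulo lcm(203, 77, 3038) = 969122.

244508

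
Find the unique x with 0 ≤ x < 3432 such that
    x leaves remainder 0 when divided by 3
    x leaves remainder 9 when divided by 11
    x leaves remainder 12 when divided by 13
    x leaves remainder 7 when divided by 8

207

From x ≡ 0 (mod 3) write x = 0 + 3t. Substituting into x ≡ 9 (mod 11) gives 3t ≡ 9 (mod 11), and since 3⁻¹ ≡ 4 (mod 11), t ≡ 3. Hence x ≡ 0 + 3·3 = 9 (mod 33).
From x ≡ 9 (mod 33) write x = 9 + 33t. Substituting into x ≡ 12 (mod 13) gives 33t ≡ 3 (mod 13), and since 7⁻¹ ≡ 2 (mod 13), t ≡ 6. Hence x ≡ 9 + 33·6 = 207 (mod 429).
From x ≡ 207 (mod 429) write x = 207 + 429t. Substituting into x ≡ 7 (mod 8) gives 429t ≡ 0 (mod 8), and since 5⁻¹ ≡ 5 (mod 8), t ≡ 0. Hence x ≡ 207 + 429·0 = 207 (mod 3432).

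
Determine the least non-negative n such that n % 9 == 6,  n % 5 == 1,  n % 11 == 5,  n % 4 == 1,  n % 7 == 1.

From n ≡ 6 (mod 9) write n = 6 + 9t. Substituting into n ≡ 1 (mod 5) gives 9t ≡ 0 (mod 5), and since 4⁻¹ ≡ 4 (mod 5), t ≡ 0. Hence n ≡ 6 + 9·0 = 6 (mod 45).
From n ≡ 6 (mod 45) write n = 6 + 45t. Substituting into n ≡ 5 (mod 11) gives 45t ≡ 10 (mod 11), and since 1⁻¹ ≡ 1 (mod 11), t ≡ 10. Hence n ≡ 6 + 45·10 = 456 (mod 495).
From n ≡ 456 (mod 495) write n = 456 + 495t. Substituting into n ≡ 1 (mod 4) gives 495t ≡ 1 (mod 4), and since 3⁻¹ ≡ 3 (mod 4), t ≡ 3. Hence n ≡ 456 + 495·3 = 1941 (mod 1980).
From n ≡ 1941 (mod 1980) write n = 1941 + 1980t. Substituting into n ≡ 1 (mod 7) gives 1980t ≡ 6 (mod 7), and since 6⁻¹ ≡ 6 (mod 7), t ≡ 1. Hence n ≡ 1941 + 1980·1 = 3921 (mod 13860).

3921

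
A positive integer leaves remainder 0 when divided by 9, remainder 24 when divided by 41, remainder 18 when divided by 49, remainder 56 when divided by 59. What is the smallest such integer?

From t ≡ 0 (mod 9) write t = 0 + 9s. Substituting into t ≡ 24 (mod 41) gives 9s ≡ 24 (mod 41), and since 9⁻¹ ≡ 32 (mod 41), s ≡ 30. Hence t ≡ 0 + 9·30 = 270 (mod 369).
From t ≡ 270 (mod 369) write t = 270 + 369s. Substituting into t ≡ 18 (mod 49) gives 369s ≡ 42 (mod 49), and since 26⁻¹ ≡ 17 (mod 49), s ≡ 28. Hence t ≡ 270 + 369·28 = 10602 (mod 18081).
From t ≡ 10602 (mod 18081) write t = 10602 + 18081s. Substituting into t ≡ 56 (mod 59) gives 18081s ≡ 15 (mod 59), and since 27⁻¹ ≡ 35 (mod 59), s ≡ 53. Hence t ≡ 10602 + 18081·53 = 968895 (mod 1066779).

968895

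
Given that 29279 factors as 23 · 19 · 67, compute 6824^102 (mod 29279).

9777

Mod 23: 6824 ≡ 16; by Fermat, exponent reduces to 102 mod 22 = 14; 16^14 ≡ 2 (mod 23).
Mod 19: 6824 ≡ 3; by Fermat, exponent reduces to 102 mod 18 = 12; 3^12 ≡ 11 (mod 19).
Mod 67: 6824 ≡ 57; by Fermat, exponent reduces to 102 mod 66 = 36; 57^36 ≡ 62 (mod 67).
Combine by CRT: x ≡ 2 (mod 23), x ≡ 11 (mod 19), x ≡ 62 (mod 67) ⇒ x ≡ 9777 (mod 29279).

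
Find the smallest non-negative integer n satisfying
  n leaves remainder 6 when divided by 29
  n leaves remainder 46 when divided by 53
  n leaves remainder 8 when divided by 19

From n ≡ 6 (mod 29) write n = 6 + 29t. Substituting into n ≡ 46 (mod 53) gives 29t ≡ 40 (mod 53), and since 29⁻¹ ≡ 11 (mod 53), t ≡ 16. Hence n ≡ 6 + 29·16 = 470 (mod 1537).
From n ≡ 470 (mod 1537) write n = 470 + 1537t. Substituting into n ≡ 8 (mod 19) gives 1537t ≡ 13 (mod 19), and since 17⁻¹ ≡ 9 (mod 19), t ≡ 3. Hence n ≡ 470 + 1537·3 = 5081 (mod 29203).

5081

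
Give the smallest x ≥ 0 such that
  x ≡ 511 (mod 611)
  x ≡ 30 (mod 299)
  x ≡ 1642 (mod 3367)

gcd(611, 299) = 13 and 13 | (30 − 511), so the pair is consistent; merging gives x ≡ 6010 (mod 14053), where 14053 = lcm(611, 299).
gcd(14053, 3367) = 13 and 13 | (1642 − 6010), so the pair is consistent; merging gives x ≡ 3055511 (mod 3639727), where 3639727 = lcm(14053, 3367).
The solution is unique modulo lcm(611, 299, 3367) = 3639727.

3055511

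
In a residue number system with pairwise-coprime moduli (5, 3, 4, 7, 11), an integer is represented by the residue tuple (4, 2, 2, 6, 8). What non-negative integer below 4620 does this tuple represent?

From x ≡ 4 (mod 5) write x = 4 + 5t. Substituting into x ≡ 2 (mod 3) gives 5t ≡ 1 (mod 3), and since 2⁻¹ ≡ 2 (mod 3), t ≡ 2. Hence x ≡ 4 + 5·2 = 14 (mod 15).
From x ≡ 14 (mod 15) write x = 14 + 15t. Substituting into x ≡ 2 (mod 4) gives 15t ≡ 0 (mod 4), and since 3⁻¹ ≡ 3 (mod 4), t ≡ 0. Hence x ≡ 14 + 15·0 = 14 (mod 60).
From x ≡ 14 (mod 60) write x = 14 + 60t. Substituting into x ≡ 6 (mod 7) gives 60t ≡ 6 (mod 7), and since 4⁻¹ ≡ 2 (mod 7), t ≡ 5. Hence x ≡ 14 + 60·5 = 314 (mod 420).
From x ≡ 314 (mod 420) write x = 314 + 420t. Substituting into x ≡ 8 (mod 11) gives 420t ≡ 2 (mod 11), and since 2⁻¹ ≡ 6 (mod 11), t ≡ 1. Hence x ≡ 314 + 420·1 = 734 (mod 4620).

734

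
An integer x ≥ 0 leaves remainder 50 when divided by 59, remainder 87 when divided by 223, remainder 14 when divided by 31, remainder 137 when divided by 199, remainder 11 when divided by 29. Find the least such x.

729665676

Combine the congruences pairwise.
From x ≡ 50 (mod 59) write x = 50 + 59t. Substituting into x ≡ 87 (mod 223) gives 59t ≡ 37 (mod 223), and since 59⁻¹ ≡ 189 (mod 223), t ≡ 80. Hence x ≡ 50 + 59·80 = 4770 (mod 13157).
From x ≡ 4770 (mod 13157) write x = 4770 + 13157t. Substituting into x ≡ 14 (mod 31) gives 13157t ≡ 18 (mod 31), and since 13⁻¹ ≡ 12 (mod 31), t ≡ 30. Hence x ≡ 4770 + 13157·30 = 399480 (mod 407867).
From x ≡ 399480 (mod 407867) write x = 399480 + 407867t. Substituting into x ≡ 137 (mod 199) gives 407867t ≡ 50 (mod 199), and since 116⁻¹ ≡ 187 (mod 199), t ≡ 196. Hence x ≡ 399480 + 407867·196 = 80341412 (mod 81165533).
From x ≡ 80341412 (mod 81165533) write x = 80341412 + 81165533t. Substituting into x ≡ 11 (mod 29) gives 81165533t ≡ 25 (mod 29), and since 14⁻¹ ≡ 27 (mod 29), t ≡ 8. Hence x ≡ 80341412 + 81165533·8 = 729665676 (mod 2353800457).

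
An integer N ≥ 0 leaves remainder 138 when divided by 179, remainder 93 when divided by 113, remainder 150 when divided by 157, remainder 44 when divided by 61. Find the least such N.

The moduli are pairwise coprime; M = 179·113·157·61 = 193713979.
M/179 = 1082201; 1082201 ≡ 146 (mod 179); 146·141 ≡ 1, so inverse 141.
M/113 = 1714283; 1714283 ≡ 73 (mod 113); 73·48 ≡ 1, so inverse 48.
M/157 = 1233847; 1233847 ≡ 141 (mod 157); 141·49 ≡ 1, so inverse 49.
M/61 = 3175639; 3175639 ≡ 40 (mod 61); 40·29 ≡ 1, so inverse 29.
N ≡ 138·1082201·141 + 93·1714283·48 + 150·1233847·49 + 44·3175639·29 = 41830917184.
41830917184 mod 193713979 = 182411699.

182411699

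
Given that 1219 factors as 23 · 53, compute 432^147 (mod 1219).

Mod 23: 432 ≡ 18; by Fermat, exponent reduces to 147 mod 22 = 15; 18^15 ≡ 4 (mod 23).
Mod 53: 432 ≡ 8; by Fermat, exponent reduces to 147 mod 52 = 43; 8^43 ≡ 26 (mod 53).
Combine by CRT: x ≡ 4 (mod 23), x ≡ 26 (mod 53) ⇒ x ≡ 556 (mod 1219).

556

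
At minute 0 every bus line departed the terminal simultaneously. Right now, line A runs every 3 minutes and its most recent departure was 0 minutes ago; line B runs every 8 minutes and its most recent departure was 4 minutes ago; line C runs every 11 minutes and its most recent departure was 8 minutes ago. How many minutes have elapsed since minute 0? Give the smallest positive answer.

228

The moduli are pairwise coprime; N = 3·8·11 = 264.
N/3 = 88; 88 ≡ 1 (mod 3), inverse 1.
N/8 = 33; 33 ≡ 1 (mod 8), inverse 1.
N/11 = 24; 24 ≡ 2 (mod 11); 2·6 ≡ 1, so inverse 6.
t ≡ 0·88·1 + 4·33·1 + 8·24·6 = 1284.
1284 mod 264 = 228.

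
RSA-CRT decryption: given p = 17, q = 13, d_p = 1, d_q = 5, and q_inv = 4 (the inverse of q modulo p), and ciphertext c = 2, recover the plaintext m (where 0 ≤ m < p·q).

19

m₁ = c^(d_p) mod p: c ≡ 2 (mod 17), and 2^1 mod 17 = 2.
m₂ = c^(d_q) mod q: c ≡ 2 (mod 13), and 2^5 mod 13 = 6.
h = q_inv·(m₁ − m₂) mod p = 4·(2 − 6) mod 17 = 1.
m = m₂ + h·q = 6 + 1·13 = 19.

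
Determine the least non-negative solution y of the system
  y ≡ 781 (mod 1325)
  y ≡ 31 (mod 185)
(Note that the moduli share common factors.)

gcd(1325, 185) = 5 and 5 | (31 − 781), so the pair is consistent; merging gives y ≡ 16681 (mod 49025), where 49025 = lcm(1325, 185).
The solution is unique modulo lcm(1325, 185) = 49025.

16681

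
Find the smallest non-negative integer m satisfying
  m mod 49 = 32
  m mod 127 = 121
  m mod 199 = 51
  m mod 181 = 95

118847229

Combine the congruences pairwise.
From m ≡ 32 (mod 49) write m = 32 + 49t. Substituting into m ≡ 121 (mod 127) gives 49t ≡ 89 (mod 127), and since 49⁻¹ ≡ 70 (mod 127), t ≡ 7. Hence m ≡ 32 + 49·7 = 375 (mod 6223).
From m ≡ 375 (mod 6223) write m = 375 + 6223t. Substituting into m ≡ 51 (mod 199) gives 6223t ≡ 74 (mod 199), and since 54⁻¹ ≡ 129 (mod 199), t ≡ 193. Hence m ≡ 375 + 6223·193 = 1201414 (mod 1238377).
From m ≡ 1201414 (mod 1238377) write m = 1201414 + 1238377t. Substituting into m ≡ 95 (mod 181) gives 1238377t ≡ 159 (mod 181), and since 156⁻¹ ≡ 152 (mod 181), t ≡ 95. Hence m ≡ 1201414 + 1238377·95 = 118847229 (mod 224146237).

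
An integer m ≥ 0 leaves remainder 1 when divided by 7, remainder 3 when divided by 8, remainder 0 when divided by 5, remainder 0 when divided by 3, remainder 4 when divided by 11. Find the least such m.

The moduli are pairwise coprime; N = 7·8·5·3·11 = 9240.
N/7 = 1320; 1320 ≡ 4 (mod 7); 4·2 ≡ 1, so inverse 2.
N/8 = 1155; 1155 ≡ 3 (mod 8); 3·3 ≡ 1, so inverse 3.
N/5 = 1848; 1848 ≡ 3 (mod 5); 3·2 ≡ 1, so inverse 2.
N/3 = 3080; 3080 ≡ 2 (mod 3); 2·2 ≡ 1, so inverse 2.
N/11 = 840; 840 ≡ 4 (mod 11); 4·3 ≡ 1, so inverse 3.
m ≡ 1·1320·2 + 3·1155·3 + 0·1848·2 + 0·3080·2 + 4·840·3 = 23115.
23115 mod 9240 = 4635.

4635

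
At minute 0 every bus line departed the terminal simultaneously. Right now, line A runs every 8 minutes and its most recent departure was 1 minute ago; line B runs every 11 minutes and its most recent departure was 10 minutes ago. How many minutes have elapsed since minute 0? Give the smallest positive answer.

From t ≡ 1 (mod 8) write t = 1 + 8s. Substituting into t ≡ 10 (mod 11) gives 8s ≡ 9 (mod 11), and since 8⁻¹ ≡ 7 (mod 11), s ≡ 8. Hence t ≡ 1 + 8·8 = 65 (mod 88).

65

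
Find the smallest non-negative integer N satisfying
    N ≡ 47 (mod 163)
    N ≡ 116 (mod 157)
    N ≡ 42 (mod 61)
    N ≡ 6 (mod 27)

The moduli are pairwise coprime; M = 163·157·61·27 = 42148377.
M/163 = 258579; 258579 ≡ 61 (mod 163); 61·155 ≡ 1, so inverse 155.
M/157 = 268461; 268461 ≡ 148 (mod 157); 148·122 ≡ 1, so inverse 122.
M/61 = 690957; 690957 ≡ 10 (mod 61); 10·55 ≡ 1, so inverse 55.
M/27 = 1561051; 1561051 ≡ 19 (mod 27); 19·10 ≡ 1, so inverse 10.
N ≡ 47·258579·155 + 116·268461·122 + 42·690957·55 + 6·1561051·10 = 7372781817.
7372781817 mod 42148377 = 38964219.

38964219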